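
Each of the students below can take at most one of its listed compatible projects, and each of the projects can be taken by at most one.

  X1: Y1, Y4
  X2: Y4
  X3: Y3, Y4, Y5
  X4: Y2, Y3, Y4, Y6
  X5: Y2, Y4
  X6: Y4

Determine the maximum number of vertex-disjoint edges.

Unit-capacity flow: source→left, listed edges, right→sink; max matching = max flow.
Augmenting path X1→Y1 (+1); matched 1.
Augmenting path X2→Y4 (+1); matched 2.
Augmenting path X3→Y3 (+1); matched 3.
Augmenting path X4→Y2 (+1); matched 4.
Augmenting path X5→Y2→X4→Y6 (+1); matched 5.
No augmenting path remains; maximum matching = 5.
König certificate: {X1, X3, X4, X5, Y4} is a vertex cover of size 5 (every listed pair touches it), so no matching can be larger.

5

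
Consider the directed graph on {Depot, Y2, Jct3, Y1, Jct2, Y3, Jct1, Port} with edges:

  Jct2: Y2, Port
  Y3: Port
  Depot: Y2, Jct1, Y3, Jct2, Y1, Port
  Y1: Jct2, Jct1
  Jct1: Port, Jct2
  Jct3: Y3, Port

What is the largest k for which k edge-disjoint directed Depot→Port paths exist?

4

Assign every edge capacity 1; by Menger, the answer equals the max flow.
Path Depot→Port (+1); total 1.
Path Depot→Jct2→Port (+1); total 2.
Path Depot→Y3→Port (+1); total 3.
Path Depot→Jct1→Port (+1); total 4.
No residual Depot→Port path; max flow = 4.
Certifying cut of size 4: {Depot→Port, Depot→Y3, Jct1→Port, Jct2→Port}.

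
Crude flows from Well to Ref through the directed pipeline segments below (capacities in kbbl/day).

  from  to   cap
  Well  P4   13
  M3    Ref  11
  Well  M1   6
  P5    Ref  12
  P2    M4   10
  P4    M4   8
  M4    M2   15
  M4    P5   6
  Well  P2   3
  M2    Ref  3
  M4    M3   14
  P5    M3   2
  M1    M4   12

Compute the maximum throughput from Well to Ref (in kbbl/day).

Augment Well→M1→M4→M2→Ref: bottleneck 3, flow now 3.
Augment Well→M1→M4→P5→Ref: bottleneck 3, flow now 6.
Augment Well→P4→M4→P5→Ref: bottleneck 3, flow now 9.
Augment Well→P4→M4→M3→Ref: bottleneck 5, flow now 14.
Augment Well→P2→M4→M3→Ref: bottleneck 3, flow now 17.
No augmenting path remains; maximum flow = 17.
In the residual graph, reachable from Well: {Well, P4}.
Min-cut edges: Well→M1 (6), Well→P2 (3), P4→M4 (8); capacity 6 + 3 + 8 = 17.
This cut is saturated, so no flow can exceed 17.

17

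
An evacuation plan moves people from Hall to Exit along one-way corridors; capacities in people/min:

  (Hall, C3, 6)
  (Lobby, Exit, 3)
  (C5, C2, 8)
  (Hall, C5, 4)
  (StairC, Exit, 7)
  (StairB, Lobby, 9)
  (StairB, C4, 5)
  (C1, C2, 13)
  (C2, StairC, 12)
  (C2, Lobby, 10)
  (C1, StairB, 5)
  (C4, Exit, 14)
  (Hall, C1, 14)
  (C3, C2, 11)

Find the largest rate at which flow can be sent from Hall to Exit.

Augment Hall→C5→C2→StairC→Exit: bottleneck 4, flow now 4.
Augment Hall→C1→C2→StairC→Exit: bottleneck 3, flow now 7.
Augment Hall→C1→C2→Lobby→Exit: bottleneck 3, flow now 10.
Augment Hall→C1→StairB→C4→Exit: bottleneck 5, flow now 15.
No augmenting path remains; maximum flow = 15.
In the residual graph, reachable from Hall: {Hall, C5, C1, C3, C2, StairC, Lobby}.
Min-cut edges: C1→StairB (5), StairC→Exit (7), Lobby→Exit (3); capacity 5 + 7 + 3 = 15.
This cut is saturated, so no flow can exceed 15.

15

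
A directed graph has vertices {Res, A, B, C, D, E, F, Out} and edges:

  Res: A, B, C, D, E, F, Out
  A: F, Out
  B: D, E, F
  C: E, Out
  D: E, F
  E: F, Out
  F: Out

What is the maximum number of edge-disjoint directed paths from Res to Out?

Assign every edge capacity 1; by Menger, the answer equals the max flow.
Path Res→Out (+1); total 1.
Path Res→A→Out (+1); total 2.
Path Res→C→Out (+1); total 3.
Path Res→E→Out (+1); total 4.
Path Res→F→Out (+1); total 5.
No residual Res→Out path; max flow = 5.
Certifying cut of size 5: {E→Out, F→Out, Res→A, Res→C, Res→Out}.

5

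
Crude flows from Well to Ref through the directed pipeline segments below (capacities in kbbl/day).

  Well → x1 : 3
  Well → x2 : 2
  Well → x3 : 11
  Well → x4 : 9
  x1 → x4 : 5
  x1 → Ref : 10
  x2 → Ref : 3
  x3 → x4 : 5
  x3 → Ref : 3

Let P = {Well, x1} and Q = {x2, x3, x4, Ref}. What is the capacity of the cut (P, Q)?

Edges leaving {Well, x1}: Well→x2 (2), Well→x3 (11), Well→x4 (9), x1→x4 (5), x1→Ref (10).
Cut capacity = 2 + 11 + 9 + 5 + 10 = 37.

37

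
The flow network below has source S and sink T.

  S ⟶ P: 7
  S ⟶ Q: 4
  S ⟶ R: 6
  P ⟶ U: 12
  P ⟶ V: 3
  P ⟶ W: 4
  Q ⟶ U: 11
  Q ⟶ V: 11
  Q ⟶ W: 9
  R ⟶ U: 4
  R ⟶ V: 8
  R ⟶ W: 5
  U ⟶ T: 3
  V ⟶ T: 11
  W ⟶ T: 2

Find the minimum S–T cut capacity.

16

Augment S→P→U→T: bottleneck 3, flow now 3.
Augment S→P→V→T: bottleneck 3, flow now 6.
Augment S→P→W→T: bottleneck 1, flow now 7.
Augment S→Q→V→T: bottleneck 4, flow now 11.
Augment S→R→V→T: bottleneck 4, flow now 15.
Augment S→R→W→T: bottleneck 1, flow now 16.
No augmenting path remains; maximum flow = 16.
By max-flow min-cut, the minimum cut capacity equals the max flow.
In the residual graph, reachable from S: {S, P, Q, R, U, V, W}.
Min-cut edges: U→T (3), V→T (11), W→T (2); capacity 3 + 11 + 2 = 16.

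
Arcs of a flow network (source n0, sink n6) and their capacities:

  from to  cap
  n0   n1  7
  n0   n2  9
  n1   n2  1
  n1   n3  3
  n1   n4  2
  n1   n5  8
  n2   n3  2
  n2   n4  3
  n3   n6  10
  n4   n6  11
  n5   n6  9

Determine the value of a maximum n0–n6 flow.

12

Augment n0→n1→n3→n6: bottleneck 3, flow now 3.
Augment n0→n1→n4→n6: bottleneck 2, flow now 5.
Augment n0→n1→n5→n6: bottleneck 2, flow now 7.
Augment n0→n2→n3→n6: bottleneck 2, flow now 9.
Augment n0→n2→n4→n6: bottleneck 3, flow now 12.
No augmenting path remains; maximum flow = 12.
In the residual graph, reachable from n0: {n0, n2}.
Min-cut edges: n0→n1 (7), n2→n3 (2), n2→n4 (3); capacity 7 + 2 + 3 = 12.
This cut is saturated, so no flow can exceed 12.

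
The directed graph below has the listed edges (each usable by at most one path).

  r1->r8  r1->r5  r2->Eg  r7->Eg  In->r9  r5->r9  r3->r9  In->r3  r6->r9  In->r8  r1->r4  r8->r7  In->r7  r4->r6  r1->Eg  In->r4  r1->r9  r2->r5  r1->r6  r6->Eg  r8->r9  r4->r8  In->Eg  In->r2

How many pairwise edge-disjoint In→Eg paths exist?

4

Assign every edge capacity 1; by Menger, the answer equals the max flow.
Path In→Eg (+1); total 1.
Path In→r2→Eg (+1); total 2.
Path In→r7→Eg (+1); total 3.
Path In→r4→r6→Eg (+1); total 4.
No residual In→Eg path; max flow = 4.
Certifying cut of size 4: {In→Eg, In→r2, In→r4, r7→Eg}.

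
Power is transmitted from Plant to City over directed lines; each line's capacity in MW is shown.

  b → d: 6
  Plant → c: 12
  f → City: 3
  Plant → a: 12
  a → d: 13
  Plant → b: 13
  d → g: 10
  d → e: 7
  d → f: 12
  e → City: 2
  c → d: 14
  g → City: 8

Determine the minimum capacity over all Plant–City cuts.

Augment Plant→a→d→e→City: bottleneck 2, flow now 2.
Augment Plant→a→d→f→City: bottleneck 3, flow now 5.
Augment Plant→a→d→g→City: bottleneck 7, flow now 12.
Augment Plant→b→d→g→City: bottleneck 1, flow now 13.
No augmenting path remains; maximum flow = 13.
By max-flow min-cut, the minimum cut capacity equals the max flow.
In the residual graph, reachable from Plant: {Plant, a, b, c, d, e, f, g}.
Min-cut edges: e→City (2), f→City (3), g→City (8); capacity 2 + 3 + 8 = 13.

13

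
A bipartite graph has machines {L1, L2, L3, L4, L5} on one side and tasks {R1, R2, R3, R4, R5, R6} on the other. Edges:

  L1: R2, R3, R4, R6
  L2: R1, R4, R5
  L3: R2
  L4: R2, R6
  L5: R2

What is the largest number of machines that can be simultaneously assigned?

Unit-capacity flow: source→left, listed edges, right→sink; max matching = max flow.
Augmenting path L1→R2 (+1); matched 1.
Augmenting path L2→R1 (+1); matched 2.
Augmenting path L4→R6 (+1); matched 3.
Augmenting path L3→R2→L1→R3 (+1); matched 4.
No augmenting path remains; maximum matching = 4.
König certificate: {L1, L2, L4, R2} is a vertex cover of size 4 (every listed pair touches it), so no matching can be larger.

4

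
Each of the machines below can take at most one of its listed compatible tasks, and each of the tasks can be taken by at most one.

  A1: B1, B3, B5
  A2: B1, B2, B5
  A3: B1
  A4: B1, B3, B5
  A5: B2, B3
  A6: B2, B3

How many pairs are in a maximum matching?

4

Unit-capacity flow: source→left, listed edges, right→sink; max matching = max flow.
Augmenting path A1→B1 (+1); matched 1.
Augmenting path A2→B2 (+1); matched 2.
Augmenting path A4→B3 (+1); matched 3.
Augmenting path A3→B1→A1→B5 (+1); matched 4.
No augmenting path remains; maximum matching = 4.
König certificate: {B1, B2, B3, B5} is a vertex cover of size 4 (every listed pair touches it), so no matching can be larger.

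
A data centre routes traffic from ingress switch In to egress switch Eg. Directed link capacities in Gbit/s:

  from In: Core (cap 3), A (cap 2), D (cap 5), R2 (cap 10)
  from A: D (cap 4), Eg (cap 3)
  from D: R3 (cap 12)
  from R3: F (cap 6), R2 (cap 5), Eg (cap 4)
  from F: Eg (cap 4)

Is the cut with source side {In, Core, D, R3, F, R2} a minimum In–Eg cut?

Given cut capacity: 2 + 4 + 4 = 10.
Augment In→A→Eg: bottleneck 2, flow now 2.
Augment In→D→R3→Eg: bottleneck 4, flow now 6.
Augment In→D→R3→F→Eg: bottleneck 1, flow now 7.
No augmenting path remains; maximum flow = 7.
In the residual graph, reachable from In: {In, Core, R2}.
Min-cut edges: In→A (2), In→D (5); capacity 2 + 5 = 7.
Cut capacity 10 exceeds the max flow 7, so it is not minimum.

No — its capacity is 10, but the minimum cut has capacity 7.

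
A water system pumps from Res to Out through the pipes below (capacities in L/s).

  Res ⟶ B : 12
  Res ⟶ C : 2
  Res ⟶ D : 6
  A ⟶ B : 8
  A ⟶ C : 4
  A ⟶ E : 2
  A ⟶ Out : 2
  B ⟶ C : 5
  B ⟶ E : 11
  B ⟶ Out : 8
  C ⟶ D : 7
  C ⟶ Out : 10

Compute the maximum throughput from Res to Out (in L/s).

14

Augment Res→B→Out: bottleneck 8, flow now 8.
Augment Res→C→Out: bottleneck 2, flow now 10.
Augment Res→B→C→Out: bottleneck 4, flow now 14.
No augmenting path remains; maximum flow = 14.
In the residual graph, reachable from Res: {Res, D}.
Min-cut edges: Res→B (12), Res→C (2); capacity 12 + 2 = 14.
This cut is saturated, so no flow can exceed 14.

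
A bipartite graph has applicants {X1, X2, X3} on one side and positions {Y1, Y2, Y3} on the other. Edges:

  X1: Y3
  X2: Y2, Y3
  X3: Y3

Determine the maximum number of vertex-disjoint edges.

2

Unit-capacity flow: source→left, listed edges, right→sink; max matching = max flow.
Augmenting path X1→Y3 (+1); matched 1.
Augmenting path X2→Y2 (+1); matched 2.
No augmenting path remains; maximum matching = 2.
König certificate: {X2, Y3} is a vertex cover of size 2 (every listed pair touches it), so no matching can be larger.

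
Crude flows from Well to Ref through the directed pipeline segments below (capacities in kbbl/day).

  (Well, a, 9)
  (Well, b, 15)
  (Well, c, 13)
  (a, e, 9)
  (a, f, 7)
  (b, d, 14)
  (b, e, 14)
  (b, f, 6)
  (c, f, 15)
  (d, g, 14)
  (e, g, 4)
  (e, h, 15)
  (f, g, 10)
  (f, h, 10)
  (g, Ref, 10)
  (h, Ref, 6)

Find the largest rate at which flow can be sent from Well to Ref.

Augment Well→a→e→g→Ref: bottleneck 4, flow now 4.
Augment Well→a→e→h→Ref: bottleneck 5, flow now 9.
Augment Well→b→d→g→Ref: bottleneck 6, flow now 15.
Augment Well→b→e→h→Ref: bottleneck 1, flow now 16.
No augmenting path remains; maximum flow = 16.
In the residual graph, reachable from Well: {Well, a, b, c, d, e, f, g, h}.
Min-cut edges: g→Ref (10), h→Ref (6); capacity 10 + 6 = 16.
This cut is saturated, so no flow can exceed 16.

16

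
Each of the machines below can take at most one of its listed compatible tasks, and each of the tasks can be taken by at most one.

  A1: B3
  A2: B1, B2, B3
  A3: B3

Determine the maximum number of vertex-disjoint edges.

Unit-capacity flow: source→left, listed edges, right→sink; max matching = max flow.
Augmenting path A1→B3 (+1); matched 1.
Augmenting path A2→B1 (+1); matched 2.
No augmenting path remains; maximum matching = 2.
König certificate: {A2, B3} is a vertex cover of size 2 (every listed pair touches it), so no matching can be larger.

2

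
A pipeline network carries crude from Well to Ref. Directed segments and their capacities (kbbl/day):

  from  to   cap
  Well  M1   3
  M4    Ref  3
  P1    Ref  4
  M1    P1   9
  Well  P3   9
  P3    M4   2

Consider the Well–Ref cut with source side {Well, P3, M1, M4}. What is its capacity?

12

Edges leaving {Well, P3, M1, M4}: M1→P1 (9), M4→Ref (3).
Cut capacity = 9 + 3 = 12.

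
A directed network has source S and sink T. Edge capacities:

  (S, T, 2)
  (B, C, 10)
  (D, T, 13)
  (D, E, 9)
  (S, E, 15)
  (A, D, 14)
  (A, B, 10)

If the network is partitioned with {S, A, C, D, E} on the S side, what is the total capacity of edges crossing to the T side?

25

Edges leaving {S, A, C, D, E}: S→T (2), A→B (10), D→T (13).
Cut capacity = 2 + 10 + 13 = 25.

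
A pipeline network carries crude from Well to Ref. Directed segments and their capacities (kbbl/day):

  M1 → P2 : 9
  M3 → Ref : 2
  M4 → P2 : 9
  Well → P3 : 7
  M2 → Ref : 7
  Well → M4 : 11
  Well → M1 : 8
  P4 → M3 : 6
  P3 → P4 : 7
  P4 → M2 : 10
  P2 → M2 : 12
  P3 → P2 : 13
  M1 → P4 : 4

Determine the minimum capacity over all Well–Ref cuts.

9

Augment Well→M1→P4→M3→Ref: bottleneck 2, flow now 2.
Augment Well→M1→P4→M2→Ref: bottleneck 2, flow now 4.
Augment Well→M1→P2→M2→Ref: bottleneck 4, flow now 8.
Augment Well→P3→P4→M2→Ref: bottleneck 1, flow now 9.
No augmenting path remains; maximum flow = 9.
By max-flow min-cut, the minimum cut capacity equals the max flow.
In the residual graph, reachable from Well: {Well, M1, P3, M4, P4, P2, M3, M2}.
Min-cut edges: M3→Ref (2), M2→Ref (7); capacity 2 + 7 = 9.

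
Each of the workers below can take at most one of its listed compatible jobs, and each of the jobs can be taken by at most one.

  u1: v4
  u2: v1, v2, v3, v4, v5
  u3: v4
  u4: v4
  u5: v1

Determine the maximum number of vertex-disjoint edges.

3

Unit-capacity flow: source→left, listed edges, right→sink; max matching = max flow.
Augmenting path u1→v4 (+1); matched 1.
Augmenting path u2→v1 (+1); matched 2.
Augmenting path u5→v1→u2→v2 (+1); matched 3.
No augmenting path remains; maximum matching = 3.
König certificate: {u2, u5, v4} is a vertex cover of size 3 (every listed pair touches it), so no matching can be larger.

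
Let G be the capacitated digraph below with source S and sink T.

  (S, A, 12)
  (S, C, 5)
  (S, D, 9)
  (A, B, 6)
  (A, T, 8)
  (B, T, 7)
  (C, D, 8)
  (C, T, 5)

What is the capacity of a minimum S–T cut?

Augment S→A→T: bottleneck 8, flow now 8.
Augment S→C→T: bottleneck 5, flow now 13.
Augment S→A→B→T: bottleneck 4, flow now 17.
No augmenting path remains; maximum flow = 17.
By max-flow min-cut, the minimum cut capacity equals the max flow.
In the residual graph, reachable from S: {S, D}.
Min-cut edges: S→A (12), S→C (5); capacity 12 + 5 = 17.

17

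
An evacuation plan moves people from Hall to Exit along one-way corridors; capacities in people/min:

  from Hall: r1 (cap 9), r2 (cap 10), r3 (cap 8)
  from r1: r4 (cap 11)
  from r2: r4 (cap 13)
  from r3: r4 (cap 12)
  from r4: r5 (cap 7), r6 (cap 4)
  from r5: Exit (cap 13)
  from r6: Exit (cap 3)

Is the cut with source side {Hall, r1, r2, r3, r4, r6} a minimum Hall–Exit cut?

Yes — it is a minimum cut (capacity 10).

Given cut capacity: 7 + 3 = 10.
Augment Hall→r1→r4→r5→Exit: bottleneck 7, flow now 7.
Augment Hall→r1→r4→r6→Exit: bottleneck 2, flow now 9.
Augment Hall→r2→r4→r6→Exit: bottleneck 1, flow now 10.
No augmenting path remains; maximum flow = 10.
Cut capacity 10 equals the max flow, so it is a minimum cut.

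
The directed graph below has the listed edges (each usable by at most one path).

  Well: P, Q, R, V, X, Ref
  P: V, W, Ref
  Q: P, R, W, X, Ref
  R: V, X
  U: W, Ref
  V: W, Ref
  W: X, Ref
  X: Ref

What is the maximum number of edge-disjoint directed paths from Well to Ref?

Assign every edge capacity 1; by Menger, the answer equals the max flow.
Path Well→Ref (+1); total 1.
Path Well→P→Ref (+1); total 2.
Path Well→Q→Ref (+1); total 3.
Path Well→V→Ref (+1); total 4.
Path Well→X→Ref (+1); total 5.
Path Well→R→V→W→Ref (+1); total 6.
No residual Well→Ref path; max flow = 6.
Certifying cut of size 6: {Well→P, Well→Q, Well→R, Well→Ref, Well→V, Well→X}.

6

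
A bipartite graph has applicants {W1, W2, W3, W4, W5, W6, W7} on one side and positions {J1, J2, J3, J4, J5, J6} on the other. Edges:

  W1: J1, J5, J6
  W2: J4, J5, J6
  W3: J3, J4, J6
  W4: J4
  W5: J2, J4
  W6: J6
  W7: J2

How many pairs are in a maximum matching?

Unit-capacity flow: source→left, listed edges, right→sink; max matching = max flow.
Augmenting path W1→J1 (+1); matched 1.
Augmenting path W2→J4 (+1); matched 2.
Augmenting path W3→J3 (+1); matched 3.
Augmenting path W5→J2 (+1); matched 4.
Augmenting path W6→J6 (+1); matched 5.
Augmenting path W4→J4→W2→J5 (+1); matched 6.
No augmenting path remains; maximum matching = 6.
König certificate: {W1, W2, W3, W6, J2, J4} is a vertex cover of size 6 (every listed pair touches it), so no matching can be larger.

6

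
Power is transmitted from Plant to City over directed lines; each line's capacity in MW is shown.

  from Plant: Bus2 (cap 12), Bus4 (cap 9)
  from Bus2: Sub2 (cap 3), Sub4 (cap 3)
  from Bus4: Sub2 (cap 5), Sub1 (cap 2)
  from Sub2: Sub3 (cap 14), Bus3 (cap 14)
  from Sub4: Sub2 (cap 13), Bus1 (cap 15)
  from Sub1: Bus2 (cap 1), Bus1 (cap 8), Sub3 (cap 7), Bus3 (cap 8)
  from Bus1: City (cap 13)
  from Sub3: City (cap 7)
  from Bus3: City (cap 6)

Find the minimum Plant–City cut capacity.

13

Augment Plant→Bus2→Sub2→Sub3→City: bottleneck 3, flow now 3.
Augment Plant→Bus2→Sub4→Bus1→City: bottleneck 3, flow now 6.
Augment Plant→Bus4→Sub2→Sub3→City: bottleneck 4, flow now 10.
Augment Plant→Bus4→Sub2→Bus3→City: bottleneck 1, flow now 11.
Augment Plant→Bus4→Sub1→Bus1→City: bottleneck 2, flow now 13.
No augmenting path remains; maximum flow = 13.
By max-flow min-cut, the minimum cut capacity equals the max flow.
In the residual graph, reachable from Plant: {Plant, Bus2, Bus4}.
Min-cut edges: Bus2→Sub2 (3), Bus2→Sub4 (3), Bus4→Sub2 (5), Bus4→Sub1 (2); capacity 3 + 3 + 5 + 2 = 13.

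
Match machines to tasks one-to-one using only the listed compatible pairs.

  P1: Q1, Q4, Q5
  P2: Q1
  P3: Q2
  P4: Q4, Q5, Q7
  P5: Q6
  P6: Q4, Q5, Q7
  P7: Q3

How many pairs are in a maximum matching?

Unit-capacity flow: source→left, listed edges, right→sink; max matching = max flow.
Augmenting path P1→Q1 (+1); matched 1.
Augmenting path P3→Q2 (+1); matched 2.
Augmenting path P4→Q4 (+1); matched 3.
Augmenting path P5→Q6 (+1); matched 4.
Augmenting path P6→Q5 (+1); matched 5.
Augmenting path P7→Q3 (+1); matched 6.
Augmenting path P2→Q1→P1→Q4→P4→Q7 (+1); matched 7.
No augmenting path remains; maximum matching = 7.
König certificate: {P1, P2, P3, P4, P5, P6, P7} is a vertex cover of size 7 (every listed pair touches it), so no matching can be larger.

7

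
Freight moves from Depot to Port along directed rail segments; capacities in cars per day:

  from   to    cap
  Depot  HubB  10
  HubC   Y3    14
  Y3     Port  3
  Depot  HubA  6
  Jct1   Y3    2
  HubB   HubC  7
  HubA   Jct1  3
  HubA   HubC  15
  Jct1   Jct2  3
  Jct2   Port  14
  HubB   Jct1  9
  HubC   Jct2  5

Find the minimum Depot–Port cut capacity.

11

Augment Depot→HubA→Jct1→Jct2→Port: bottleneck 3, flow now 3.
Augment Depot→HubA→HubC→Jct2→Port: bottleneck 3, flow now 6.
Augment Depot→HubB→Jct1→Y3→Port: bottleneck 2, flow now 8.
Augment Depot→HubB→HubC→Jct2→Port: bottleneck 2, flow now 10.
Augment Depot→HubB→HubC→Y3→Port: bottleneck 1, flow now 11.
No augmenting path remains; maximum flow = 11.
By max-flow min-cut, the minimum cut capacity equals the max flow.
In the residual graph, reachable from Depot: {Depot, HubA, HubB, Jct1, HubC, Y3}.
Min-cut edges: Jct1→Jct2 (3), HubC→Jct2 (5), Y3→Port (3); capacity 3 + 5 + 3 = 11.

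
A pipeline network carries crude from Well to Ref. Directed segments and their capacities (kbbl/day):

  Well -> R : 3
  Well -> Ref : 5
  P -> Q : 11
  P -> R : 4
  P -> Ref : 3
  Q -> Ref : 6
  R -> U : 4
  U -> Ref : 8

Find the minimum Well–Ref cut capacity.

Augment Well→Ref: bottleneck 5, flow now 5.
Augment Well→R→U→Ref: bottleneck 3, flow now 8.
No augmenting path remains; maximum flow = 8.
By max-flow min-cut, the minimum cut capacity equals the max flow.
In the residual graph, reachable from Well: {Well}.
Min-cut edges: Well→R (3), Well→Ref (5); capacity 3 + 5 = 8.

8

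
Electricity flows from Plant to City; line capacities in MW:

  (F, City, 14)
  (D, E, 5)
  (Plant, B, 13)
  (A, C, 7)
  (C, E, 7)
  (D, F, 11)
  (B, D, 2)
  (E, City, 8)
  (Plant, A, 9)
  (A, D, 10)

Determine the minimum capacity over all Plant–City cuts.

11

Augment Plant→A→C→E→City: bottleneck 7, flow now 7.
Augment Plant→A→D→E→City: bottleneck 1, flow now 8.
Augment Plant→A→D→F→City: bottleneck 1, flow now 9.
Augment Plant→B→D→F→City: bottleneck 2, flow now 11.
No augmenting path remains; maximum flow = 11.
By max-flow min-cut, the minimum cut capacity equals the max flow.
In the residual graph, reachable from Plant: {Plant, B}.
Min-cut edges: Plant→A (9), B→D (2); capacity 9 + 2 = 11.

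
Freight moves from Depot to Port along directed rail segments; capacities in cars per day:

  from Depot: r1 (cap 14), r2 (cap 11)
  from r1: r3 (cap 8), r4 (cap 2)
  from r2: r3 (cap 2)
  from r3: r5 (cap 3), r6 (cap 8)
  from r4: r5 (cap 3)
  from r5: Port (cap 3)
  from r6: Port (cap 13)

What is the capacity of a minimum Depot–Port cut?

11

Augment Depot→r1→r3→r5→Port: bottleneck 3, flow now 3.
Augment Depot→r1→r3→r6→Port: bottleneck 5, flow now 8.
Augment Depot→r2→r3→r6→Port: bottleneck 2, flow now 10.
Augment Depot→r1→r4→r5→r3→r6→Port: bottleneck 1, flow now 11. (uses reverse residual edge)
No augmenting path remains; maximum flow = 11.
By max-flow min-cut, the minimum cut capacity equals the max flow.
In the residual graph, reachable from Depot: {Depot, r1, r2, r3, r4, r5}.
Min-cut edges: r3→r6 (8), r5→Port (3); capacity 8 + 3 = 11.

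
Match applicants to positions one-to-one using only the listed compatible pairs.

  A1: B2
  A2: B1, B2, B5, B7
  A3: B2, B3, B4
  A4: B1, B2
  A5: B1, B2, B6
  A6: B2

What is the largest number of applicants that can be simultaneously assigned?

Unit-capacity flow: source→left, listed edges, right→sink; max matching = max flow.
Augmenting path A1→B2 (+1); matched 1.
Augmenting path A2→B1 (+1); matched 2.
Augmenting path A3→B3 (+1); matched 3.
Augmenting path A5→B6 (+1); matched 4.
Augmenting path A4→B1→A2→B5 (+1); matched 5.
No augmenting path remains; maximum matching = 5.
König certificate: {A2, A3, A4, A5, B2} is a vertex cover of size 5 (every listed pair touches it), so no matching can be larger.

5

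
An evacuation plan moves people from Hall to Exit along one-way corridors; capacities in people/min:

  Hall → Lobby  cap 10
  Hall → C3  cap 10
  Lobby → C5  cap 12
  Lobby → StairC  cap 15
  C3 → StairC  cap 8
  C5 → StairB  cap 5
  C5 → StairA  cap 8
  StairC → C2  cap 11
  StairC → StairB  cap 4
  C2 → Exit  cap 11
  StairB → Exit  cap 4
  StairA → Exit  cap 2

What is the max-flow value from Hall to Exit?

Augment Hall→Lobby→C5→StairB→Exit: bottleneck 4, flow now 4.
Augment Hall→Lobby→C5→StairA→Exit: bottleneck 2, flow now 6.
Augment Hall→Lobby→StairC→C2→Exit: bottleneck 4, flow now 10.
Augment Hall→C3→StairC→C2→Exit: bottleneck 7, flow now 17.
No augmenting path remains; maximum flow = 17.
In the residual graph, reachable from Hall: {Hall, Lobby, C3, C5, StairC, StairB, StairA}.
Min-cut edges: StairC→C2 (11), StairB→Exit (4), StairA→Exit (2); capacity 11 + 4 + 2 = 17.
This cut is saturated, so no flow can exceed 17.

17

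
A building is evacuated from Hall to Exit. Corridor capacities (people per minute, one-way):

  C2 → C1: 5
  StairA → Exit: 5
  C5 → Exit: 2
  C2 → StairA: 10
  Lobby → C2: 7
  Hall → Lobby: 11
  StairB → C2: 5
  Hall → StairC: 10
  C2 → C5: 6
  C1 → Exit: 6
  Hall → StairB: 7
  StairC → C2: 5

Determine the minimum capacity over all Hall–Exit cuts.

12

Augment Hall→StairB→C2→C5→Exit: bottleneck 2, flow now 2.
Augment Hall→StairB→C2→StairA→Exit: bottleneck 3, flow now 5.
Augment Hall→Lobby→C2→StairA→Exit: bottleneck 2, flow now 7.
Augment Hall→Lobby→C2→C1→Exit: bottleneck 5, flow now 12.
No augmenting path remains; maximum flow = 12.
By max-flow min-cut, the minimum cut capacity equals the max flow.
In the residual graph, reachable from Hall: {Hall, StairB, Lobby, StairC, C2, C5, StairA}.
Min-cut edges: C2→C1 (5), C5→Exit (2), StairA→Exit (5); capacity 5 + 2 + 5 = 12.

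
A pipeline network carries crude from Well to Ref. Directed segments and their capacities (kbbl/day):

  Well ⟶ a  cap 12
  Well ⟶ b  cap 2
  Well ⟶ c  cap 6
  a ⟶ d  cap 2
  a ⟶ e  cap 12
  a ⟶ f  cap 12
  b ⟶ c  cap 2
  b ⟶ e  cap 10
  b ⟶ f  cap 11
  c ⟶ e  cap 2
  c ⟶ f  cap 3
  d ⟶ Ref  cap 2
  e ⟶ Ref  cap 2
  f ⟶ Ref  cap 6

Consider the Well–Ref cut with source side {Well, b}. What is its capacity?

Edges leaving {Well, b}: Well→a (12), Well→c (6), b→c (2), b→e (10), b→f (11).
Cut capacity = 12 + 6 + 2 + 10 + 11 = 41.

41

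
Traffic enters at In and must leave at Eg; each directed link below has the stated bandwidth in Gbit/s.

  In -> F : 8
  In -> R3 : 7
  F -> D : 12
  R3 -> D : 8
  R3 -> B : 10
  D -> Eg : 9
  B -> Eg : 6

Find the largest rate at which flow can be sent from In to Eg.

Augment In→F→D→Eg: bottleneck 8, flow now 8.
Augment In→R3→D→Eg: bottleneck 1, flow now 9.
Augment In→R3→B→Eg: bottleneck 6, flow now 15.
No augmenting path remains; maximum flow = 15.
In the residual graph, reachable from In: {In}.
Min-cut edges: In→F (8), In→R3 (7); capacity 8 + 7 = 15.
This cut is saturated, so no flow can exceed 15.

15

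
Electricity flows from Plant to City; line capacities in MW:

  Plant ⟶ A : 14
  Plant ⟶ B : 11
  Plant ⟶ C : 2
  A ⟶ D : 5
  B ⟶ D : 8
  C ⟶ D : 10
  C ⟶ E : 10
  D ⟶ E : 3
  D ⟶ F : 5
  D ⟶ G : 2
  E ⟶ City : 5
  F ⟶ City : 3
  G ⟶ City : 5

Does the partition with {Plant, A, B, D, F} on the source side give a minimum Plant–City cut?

Given cut capacity: 2 + 3 + 2 + 3 = 10.
Augment Plant→C→E→City: bottleneck 2, flow now 2.
Augment Plant→A→D→E→City: bottleneck 3, flow now 5.
Augment Plant→A→D→F→City: bottleneck 2, flow now 7.
Augment Plant→B→D→F→City: bottleneck 1, flow now 8.
Augment Plant→B→D→G→City: bottleneck 2, flow now 10.
No augmenting path remains; maximum flow = 10.
Cut capacity 10 equals the max flow, so it is a minimum cut.

Yes — it is a minimum cut (capacity 10).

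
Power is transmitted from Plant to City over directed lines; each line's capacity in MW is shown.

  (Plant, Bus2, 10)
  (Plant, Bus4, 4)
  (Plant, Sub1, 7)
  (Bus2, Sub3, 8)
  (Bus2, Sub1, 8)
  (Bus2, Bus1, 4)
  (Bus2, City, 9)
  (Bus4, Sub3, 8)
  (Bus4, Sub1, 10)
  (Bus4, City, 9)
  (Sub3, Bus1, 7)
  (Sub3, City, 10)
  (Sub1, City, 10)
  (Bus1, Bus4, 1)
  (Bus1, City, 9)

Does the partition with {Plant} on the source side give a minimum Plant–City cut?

Yes — it is a minimum cut (capacity 21).

Given cut capacity: 10 + 4 + 7 = 21.
Augment Plant→Bus2→City: bottleneck 9, flow now 9.
Augment Plant→Bus4→City: bottleneck 4, flow now 13.
Augment Plant→Sub1→City: bottleneck 7, flow now 20.
Augment Plant→Bus2→Sub3→City: bottleneck 1, flow now 21.
No augmenting path remains; maximum flow = 21.
Cut capacity 21 equals the max flow, so it is a minimum cut.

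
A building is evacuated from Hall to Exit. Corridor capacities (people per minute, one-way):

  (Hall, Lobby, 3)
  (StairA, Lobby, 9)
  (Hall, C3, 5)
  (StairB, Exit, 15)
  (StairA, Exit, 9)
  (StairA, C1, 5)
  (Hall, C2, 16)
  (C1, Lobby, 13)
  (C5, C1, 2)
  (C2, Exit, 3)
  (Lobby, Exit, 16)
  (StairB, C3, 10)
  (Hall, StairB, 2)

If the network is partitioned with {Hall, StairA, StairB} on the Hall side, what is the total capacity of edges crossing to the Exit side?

Edges leaving {Hall, StairA, StairB}: Hall→C2 (16), Hall→Lobby (3), Hall→C3 (5), StairA→C1 (5), StairA→Lobby (9), StairA→Exit (9), StairB→C3 (10), StairB→Exit (15).
Cut capacity = 16 + 3 + 5 + 5 + 9 + 9 + 10 + 15 = 72.

72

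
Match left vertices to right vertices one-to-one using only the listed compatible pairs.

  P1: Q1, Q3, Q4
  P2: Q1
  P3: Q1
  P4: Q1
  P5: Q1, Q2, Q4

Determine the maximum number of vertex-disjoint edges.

Unit-capacity flow: source→left, listed edges, right→sink; max matching = max flow.
Augmenting path P1→Q1 (+1); matched 1.
Augmenting path P5→Q2 (+1); matched 2.
Augmenting path P2→Q1→P1→Q3 (+1); matched 3.
No augmenting path remains; maximum matching = 3.
König certificate: {P1, P5, Q1} is a vertex cover of size 3 (every listed pair touches it), so no matching can be larger.

3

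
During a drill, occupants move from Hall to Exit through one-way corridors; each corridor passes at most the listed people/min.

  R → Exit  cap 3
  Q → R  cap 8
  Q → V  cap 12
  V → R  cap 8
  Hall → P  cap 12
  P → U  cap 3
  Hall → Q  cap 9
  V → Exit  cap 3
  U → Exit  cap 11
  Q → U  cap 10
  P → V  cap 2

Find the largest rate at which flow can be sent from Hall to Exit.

14

Augment Hall→P→U→Exit: bottleneck 3, flow now 3.
Augment Hall→P→V→Exit: bottleneck 2, flow now 5.
Augment Hall→Q→R→Exit: bottleneck 3, flow now 8.
Augment Hall→Q→U→Exit: bottleneck 6, flow now 14.
No augmenting path remains; maximum flow = 14.
In the residual graph, reachable from Hall: {Hall, P}.
Min-cut edges: Hall→Q (9), P→U (3), P→V (2); capacity 9 + 3 + 2 = 14.
This cut is saturated, so no flow can exceed 14.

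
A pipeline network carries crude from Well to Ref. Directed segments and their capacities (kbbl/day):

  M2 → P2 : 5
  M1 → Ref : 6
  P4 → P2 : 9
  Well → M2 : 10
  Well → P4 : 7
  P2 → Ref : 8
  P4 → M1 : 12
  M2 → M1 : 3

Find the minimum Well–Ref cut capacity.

Augment Well→P4→P2→Ref: bottleneck 7, flow now 7.
Augment Well→M2→P2→Ref: bottleneck 1, flow now 8.
Augment Well→M2→M1→Ref: bottleneck 3, flow now 11.
Augment Well→M2→P2→P4→M1→Ref: bottleneck 3, flow now 14. (uses reverse residual edge)
No augmenting path remains; maximum flow = 14.
By max-flow min-cut, the minimum cut capacity equals the max flow.
In the residual graph, reachable from Well: {Well, P4, M2, P2, M1}.
Min-cut edges: P2→Ref (8), M1→Ref (6); capacity 8 + 6 = 14.

14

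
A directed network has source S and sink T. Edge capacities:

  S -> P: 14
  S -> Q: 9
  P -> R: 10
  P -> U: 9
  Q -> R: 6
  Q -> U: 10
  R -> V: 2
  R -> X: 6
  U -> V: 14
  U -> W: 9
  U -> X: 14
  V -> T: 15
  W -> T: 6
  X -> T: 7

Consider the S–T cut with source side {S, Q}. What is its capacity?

Edges leaving {S, Q}: S→P (14), Q→R (6), Q→U (10).
Cut capacity = 14 + 6 + 10 = 30.

30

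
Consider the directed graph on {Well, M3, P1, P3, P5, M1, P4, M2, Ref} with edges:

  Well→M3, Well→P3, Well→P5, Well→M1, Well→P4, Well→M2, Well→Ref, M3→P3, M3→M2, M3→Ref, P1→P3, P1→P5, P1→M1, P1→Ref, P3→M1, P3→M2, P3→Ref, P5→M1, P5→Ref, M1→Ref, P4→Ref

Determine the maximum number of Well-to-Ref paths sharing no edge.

6

Assign every edge capacity 1; by Menger, the answer equals the max flow.
Path Well→Ref (+1); total 1.
Path Well→M3→Ref (+1); total 2.
Path Well→P3→Ref (+1); total 3.
Path Well→P5→Ref (+1); total 4.
Path Well→M1→Ref (+1); total 5.
Path Well→P4→Ref (+1); total 6.
No residual Well→Ref path; max flow = 6.
Certifying cut of size 6: {Well→M1, Well→M3, Well→P3, Well→P4, Well→P5, Well→Ref}.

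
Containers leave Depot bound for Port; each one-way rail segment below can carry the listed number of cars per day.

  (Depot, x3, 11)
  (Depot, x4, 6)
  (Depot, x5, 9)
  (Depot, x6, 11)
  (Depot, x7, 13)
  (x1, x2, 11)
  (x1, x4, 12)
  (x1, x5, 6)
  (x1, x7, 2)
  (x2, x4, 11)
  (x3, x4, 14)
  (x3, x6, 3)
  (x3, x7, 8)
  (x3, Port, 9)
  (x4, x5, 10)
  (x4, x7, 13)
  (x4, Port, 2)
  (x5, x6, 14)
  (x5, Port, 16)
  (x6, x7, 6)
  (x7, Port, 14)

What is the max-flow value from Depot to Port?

40

Augment Depot→x3→Port: bottleneck 9, flow now 9.
Augment Depot→x4→Port: bottleneck 2, flow now 11.
Augment Depot→x5→Port: bottleneck 9, flow now 20.
Augment Depot→x7→Port: bottleneck 13, flow now 33.
Augment Depot→x3→x7→Port: bottleneck 1, flow now 34.
Augment Depot→x4→x5→Port: bottleneck 4, flow now 38.
Augment Depot→x3→x4→x5→Port: bottleneck 1, flow now 39.
Augment Depot→x6→x7→x3→x4→x5→Port: bottleneck 1, flow now 40. (uses reverse residual edge)
No augmenting path remains; maximum flow = 40.
In the residual graph, reachable from Depot: {Depot, x6, x7}.
Min-cut edges: Depot→x3 (11), Depot→x4 (6), Depot→x5 (9), x7→Port (14); capacity 11 + 6 + 9 + 14 = 40.
This cut is saturated, so no flow can exceed 40.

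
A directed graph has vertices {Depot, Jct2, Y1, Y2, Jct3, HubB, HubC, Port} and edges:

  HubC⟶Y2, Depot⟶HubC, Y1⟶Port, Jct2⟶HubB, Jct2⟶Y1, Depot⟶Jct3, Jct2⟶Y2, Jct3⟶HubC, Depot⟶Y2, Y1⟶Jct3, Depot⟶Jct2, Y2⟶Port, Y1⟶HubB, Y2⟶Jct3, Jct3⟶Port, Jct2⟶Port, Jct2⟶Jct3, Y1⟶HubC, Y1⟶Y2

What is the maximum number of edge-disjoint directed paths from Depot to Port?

3

Assign every edge capacity 1; by Menger, the answer equals the max flow.
Path Depot→Jct2→Port (+1); total 1.
Path Depot→Y2→Port (+1); total 2.
Path Depot→Jct3→Port (+1); total 3.
No residual Depot→Port path; max flow = 3.
Certifying cut of size 3: {Depot→Jct2, Jct3→Port, Y2→Port}.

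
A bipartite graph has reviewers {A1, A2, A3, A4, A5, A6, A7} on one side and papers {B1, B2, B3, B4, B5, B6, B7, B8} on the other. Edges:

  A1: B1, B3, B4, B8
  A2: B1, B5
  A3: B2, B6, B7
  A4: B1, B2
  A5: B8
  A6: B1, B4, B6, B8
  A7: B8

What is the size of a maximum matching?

Unit-capacity flow: source→left, listed edges, right→sink; max matching = max flow.
Augmenting path A1→B1 (+1); matched 1.
Augmenting path A2→B5 (+1); matched 2.
Augmenting path A3→B2 (+1); matched 3.
Augmenting path A5→B8 (+1); matched 4.
Augmenting path A6→B4 (+1); matched 5.
Augmenting path A4→B1→A1→B3 (+1); matched 6.
No augmenting path remains; maximum matching = 6.
König certificate: {A1, A2, A3, A4, A6, B8} is a vertex cover of size 6 (every listed pair touches it), so no matching can be larger.

6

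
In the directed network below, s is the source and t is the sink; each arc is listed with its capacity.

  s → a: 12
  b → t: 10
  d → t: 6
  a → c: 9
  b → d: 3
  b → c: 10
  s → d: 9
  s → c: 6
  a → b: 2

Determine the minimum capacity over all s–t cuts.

8

Augment s→d→t: bottleneck 6, flow now 6.
Augment s→a→b→t: bottleneck 2, flow now 8.
No augmenting path remains; maximum flow = 8.
By max-flow min-cut, the minimum cut capacity equals the max flow.
In the residual graph, reachable from s: {s, a, c, d}.
Min-cut edges: a→b (2), d→t (6); capacity 2 + 6 = 8.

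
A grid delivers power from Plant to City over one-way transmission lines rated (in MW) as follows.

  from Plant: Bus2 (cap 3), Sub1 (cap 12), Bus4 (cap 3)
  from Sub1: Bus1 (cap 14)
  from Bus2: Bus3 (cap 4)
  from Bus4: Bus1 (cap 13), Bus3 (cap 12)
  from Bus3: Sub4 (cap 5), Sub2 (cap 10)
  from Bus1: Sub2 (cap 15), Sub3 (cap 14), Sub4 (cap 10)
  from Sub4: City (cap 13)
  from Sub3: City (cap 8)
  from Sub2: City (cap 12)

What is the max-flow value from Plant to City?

18

Augment Plant→Sub1→Bus1→Sub4→City: bottleneck 10, flow now 10.
Augment Plant→Sub1→Bus1→Sub3→City: bottleneck 2, flow now 12.
Augment Plant→Bus2→Bus3→Sub4→City: bottleneck 3, flow now 15.
Augment Plant→Bus4→Bus3→Sub2→City: bottleneck 3, flow now 18.
No augmenting path remains; maximum flow = 18.
In the residual graph, reachable from Plant: {Plant}.
Min-cut edges: Plant→Sub1 (12), Plant→Bus2 (3), Plant→Bus4 (3); capacity 12 + 3 + 3 = 18.
This cut is saturated, so no flow can exceed 18.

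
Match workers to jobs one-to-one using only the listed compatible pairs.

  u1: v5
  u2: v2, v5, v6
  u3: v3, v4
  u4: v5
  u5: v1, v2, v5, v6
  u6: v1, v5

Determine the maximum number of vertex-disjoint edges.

Unit-capacity flow: source→left, listed edges, right→sink; max matching = max flow.
Augmenting path u1→v5 (+1); matched 1.
Augmenting path u2→v2 (+1); matched 2.
Augmenting path u3→v3 (+1); matched 3.
Augmenting path u5→v1 (+1); matched 4.
Augmenting path u6→v1→u5→v6 (+1); matched 5.
No augmenting path remains; maximum matching = 5.
König certificate: {u2, u3, u5, u6, v5} is a vertex cover of size 5 (every listed pair touches it), so no matching can be larger.

5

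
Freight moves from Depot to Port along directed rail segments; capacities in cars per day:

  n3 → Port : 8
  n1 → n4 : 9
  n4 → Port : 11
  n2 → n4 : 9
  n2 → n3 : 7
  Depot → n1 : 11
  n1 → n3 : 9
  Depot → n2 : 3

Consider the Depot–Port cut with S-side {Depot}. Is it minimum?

Yes — it is a minimum cut (capacity 14).

Given cut capacity: 11 + 3 = 14.
Augment Depot→n1→n3→Port: bottleneck 8, flow now 8.
Augment Depot→n1→n4→Port: bottleneck 3, flow now 11.
Augment Depot→n2→n4→Port: bottleneck 3, flow now 14.
No augmenting path remains; maximum flow = 14.
Cut capacity 14 equals the max flow, so it is a minimum cut.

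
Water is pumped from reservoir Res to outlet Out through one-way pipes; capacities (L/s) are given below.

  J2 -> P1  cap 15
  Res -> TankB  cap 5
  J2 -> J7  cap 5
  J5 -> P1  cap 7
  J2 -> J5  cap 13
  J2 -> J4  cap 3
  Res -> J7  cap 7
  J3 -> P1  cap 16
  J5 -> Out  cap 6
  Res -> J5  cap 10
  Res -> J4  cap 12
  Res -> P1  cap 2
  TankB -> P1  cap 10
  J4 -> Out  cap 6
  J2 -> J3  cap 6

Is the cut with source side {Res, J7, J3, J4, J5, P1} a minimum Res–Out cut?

No — its capacity is 17, but the minimum cut has capacity 12.

Given cut capacity: 5 + 6 + 6 = 17.
Augment Res→J4→Out: bottleneck 6, flow now 6.
Augment Res→J5→Out: bottleneck 6, flow now 12.
No augmenting path remains; maximum flow = 12.
In the residual graph, reachable from Res: {Res, J7, J4, TankB, J5, P1}.
Min-cut edges: J4→Out (6), J5→Out (6); capacity 6 + 6 = 12.
Cut capacity 17 exceeds the max flow 12, so it is not minimum.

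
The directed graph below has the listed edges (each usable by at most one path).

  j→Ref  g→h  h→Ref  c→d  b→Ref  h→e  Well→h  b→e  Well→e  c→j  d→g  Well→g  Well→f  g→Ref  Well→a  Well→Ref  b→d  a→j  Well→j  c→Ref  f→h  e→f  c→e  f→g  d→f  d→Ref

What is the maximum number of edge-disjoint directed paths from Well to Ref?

4

Assign every edge capacity 1; by Menger, the answer equals the max flow.
Path Well→Ref (+1); total 1.
Path Well→g→Ref (+1); total 2.
Path Well→h→Ref (+1); total 3.
Path Well→j→Ref (+1); total 4.
No residual Well→Ref path; max flow = 4.
Certifying cut of size 4: {Well→Ref, g→Ref, h→Ref, j→Ref}.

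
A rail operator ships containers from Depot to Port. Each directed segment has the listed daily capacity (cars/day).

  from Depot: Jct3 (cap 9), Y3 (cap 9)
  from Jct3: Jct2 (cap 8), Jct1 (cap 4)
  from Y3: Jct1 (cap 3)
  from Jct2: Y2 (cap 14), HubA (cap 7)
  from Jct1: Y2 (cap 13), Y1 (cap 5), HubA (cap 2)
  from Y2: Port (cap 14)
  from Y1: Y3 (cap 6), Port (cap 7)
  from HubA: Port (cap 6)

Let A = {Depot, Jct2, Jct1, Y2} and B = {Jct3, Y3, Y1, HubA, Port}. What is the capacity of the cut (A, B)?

46

Edges leaving {Depot, Jct2, Jct1, Y2}: Depot→Jct3 (9), Depot→Y3 (9), Jct2→HubA (7), Jct1→Y1 (5), Jct1→HubA (2), Y2→Port (14).
Cut capacity = 9 + 9 + 7 + 5 + 2 + 14 = 46.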